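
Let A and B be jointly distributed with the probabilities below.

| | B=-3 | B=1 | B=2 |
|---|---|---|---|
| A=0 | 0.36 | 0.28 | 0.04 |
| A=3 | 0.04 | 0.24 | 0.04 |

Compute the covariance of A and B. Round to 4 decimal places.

1.0992

E[A] = 0.96,  E[B] = -0.52
E[AB] = 0.6
cov(A,B) = E[AB] − E[A]E[B] = 0.6 − (0.96)(-0.52) = 1.0992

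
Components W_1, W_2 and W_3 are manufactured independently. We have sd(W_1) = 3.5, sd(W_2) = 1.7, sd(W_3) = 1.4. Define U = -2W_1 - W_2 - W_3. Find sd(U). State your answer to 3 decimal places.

7.338

var(W_1) = 12.25, var(W_2) = 2.89, var(W_3) = 1.96
By independence, var(U) = (-2)²var(W_1) + (-1)²var(W_2) + (-1)²var(W_3)
= (-2)²·12.25 + (-1)²·2.89 + (-1)²·1.96 = 53.85
sd(U) = √53.85 ≈ 7.338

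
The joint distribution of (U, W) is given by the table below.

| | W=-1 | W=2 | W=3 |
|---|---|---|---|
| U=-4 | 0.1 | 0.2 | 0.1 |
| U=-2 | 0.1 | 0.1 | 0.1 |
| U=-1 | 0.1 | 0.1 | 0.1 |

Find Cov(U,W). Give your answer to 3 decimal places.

-0.100

E[U] = -2.5,  E[W] = 1.4
E[UW] = -3.6
Cov(U,W) = E[UW] − E[U]E[W] = -3.6 − (-2.5)(1.4) = -0.1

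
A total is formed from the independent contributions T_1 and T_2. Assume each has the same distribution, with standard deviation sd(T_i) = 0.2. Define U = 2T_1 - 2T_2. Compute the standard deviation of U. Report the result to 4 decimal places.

Var(T_i) = (0.2)² = 0.04
By independence, Var(U) = (2)²Var(T_1) + (-2)²Var(T_2)
= (2)²·0.04 + (-2)²·0.04 = 0.32
sd(U) = √0.32 ≈ 0.5657

0.5657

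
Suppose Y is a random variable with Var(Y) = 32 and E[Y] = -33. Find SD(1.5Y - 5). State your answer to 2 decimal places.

Var(1.5Y - 5) = (1.5)²·32 = 72
SD(1.5Y - 5) = √72 ≈ 8.49

8.49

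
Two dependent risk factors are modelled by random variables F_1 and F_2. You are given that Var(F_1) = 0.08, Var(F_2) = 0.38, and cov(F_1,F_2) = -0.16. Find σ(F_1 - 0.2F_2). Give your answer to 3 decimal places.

0.399

Var(F_1 - 0.2F_2) = (1)²·Var(F_1) + (-0.2)²·Var(F_2) + 2·(1)·(-0.2)·cov(F_1,F_2)
= 1·0.08 + 0.04·0.38 + -0.4·-0.16 = 0.1592
σ(F_1 - 0.2F_2) = √0.1592 ≈ 0.399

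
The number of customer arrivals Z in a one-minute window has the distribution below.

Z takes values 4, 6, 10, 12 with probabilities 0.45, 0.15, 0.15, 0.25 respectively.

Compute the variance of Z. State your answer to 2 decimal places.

E[Z] = (4)(0.45) + (6)(0.15) + (10)(0.15) + (12)(0.25) = 7.2
E[Z²] = (4)²(0.45) + (6)²(0.15) + (10)²(0.15) + (12)²(0.25) = 63.6
Var(Z) = E[Z²] − (E[Z])² = 63.6 − (7.2)² = 11.76

11.76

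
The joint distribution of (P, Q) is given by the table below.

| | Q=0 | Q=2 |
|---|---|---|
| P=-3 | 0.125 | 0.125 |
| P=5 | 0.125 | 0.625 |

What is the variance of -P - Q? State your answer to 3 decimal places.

14.750

E[P] = 3,  E[Q] = 1.5,  E[PQ] = 5.5
Var(P) = 21 − (3)² = 12;  Var(Q) = 3 − (1.5)² = 0.75
cov(P,Q) = 5.5 − (3)(1.5) = 1
Var(-P - Q) = (-1)²·12 + (-1)²·0.75 + 2·(-1)·(-1)·1 = 14.75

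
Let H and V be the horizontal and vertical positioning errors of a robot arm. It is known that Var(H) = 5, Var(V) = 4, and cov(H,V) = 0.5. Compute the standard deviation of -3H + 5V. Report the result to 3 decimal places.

11.402

Var(-3H + 5V) = (-3)²·Var(H) + (5)²·Var(V) + 2·(-3)·(5)·cov(H,V)
= 9·5 + 25·4 + -30·0.5 = 130
SD(-3H + 5V) = √130 ≈ 11.402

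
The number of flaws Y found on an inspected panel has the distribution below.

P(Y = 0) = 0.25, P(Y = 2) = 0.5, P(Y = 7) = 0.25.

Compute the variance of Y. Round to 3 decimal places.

E[Y] = (0)(0.25) + (2)(0.5) + (7)(0.25) = 2.75
E[Y²] = (0)²(0.25) + (2)²(0.5) + (7)²(0.25) = 14.25
V(Y) = E[Y²] − (E[Y])² = 14.25 − (2.75)² = 6.6875

6.688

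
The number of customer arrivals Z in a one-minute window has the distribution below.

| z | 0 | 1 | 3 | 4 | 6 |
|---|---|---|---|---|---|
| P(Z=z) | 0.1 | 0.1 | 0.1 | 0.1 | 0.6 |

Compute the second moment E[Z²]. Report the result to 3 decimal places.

E[Z²] = (0)²(0.1) + (1)²(0.1) + (3)²(0.1) + (4)²(0.1) + (6)²(0.6) = 24.2

24.200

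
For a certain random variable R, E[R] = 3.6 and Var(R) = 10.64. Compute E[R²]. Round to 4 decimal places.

E[R²] = Var(R) + (E[R])² = 10.64 + (3.6)² = 23.6

23.6000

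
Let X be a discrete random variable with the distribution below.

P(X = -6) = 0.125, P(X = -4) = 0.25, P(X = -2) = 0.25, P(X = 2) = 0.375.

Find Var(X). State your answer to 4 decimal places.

E[X] = (-6)(0.125) + (-4)(0.25) + (-2)(0.25) + (2)(0.375) = -1.5
E[X²] = (-6)²(0.125) + (-4)²(0.25) + (-2)²(0.25) + (2)²(0.375) = 11
Var(X) = E[X²] − (E[X])² = 11 − (-1.5)² = 8.75

8.7500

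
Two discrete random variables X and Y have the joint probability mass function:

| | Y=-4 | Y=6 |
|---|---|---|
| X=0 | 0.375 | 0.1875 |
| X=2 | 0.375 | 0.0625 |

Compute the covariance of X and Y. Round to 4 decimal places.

E[X] = 0.875,  E[Y] = -1.5
E[XY] = -2.25
cov(X,Y) = E[XY] − E[X]E[Y] = -2.25 − (0.875)(-1.5) = -0.9375

-0.9375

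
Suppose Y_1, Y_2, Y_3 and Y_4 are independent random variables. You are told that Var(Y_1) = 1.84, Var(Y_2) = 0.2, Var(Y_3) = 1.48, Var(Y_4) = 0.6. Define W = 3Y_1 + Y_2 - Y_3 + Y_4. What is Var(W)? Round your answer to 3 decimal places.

18.840

By independence, Var(W) = (3)²Var(Y_1) + (1)²Var(Y_2) + (-1)²Var(Y_3) + (1)²Var(Y_4)
= (3)²·1.84 + (1)²·0.2 + (-1)²·1.48 + (1)²·0.6 = 18.84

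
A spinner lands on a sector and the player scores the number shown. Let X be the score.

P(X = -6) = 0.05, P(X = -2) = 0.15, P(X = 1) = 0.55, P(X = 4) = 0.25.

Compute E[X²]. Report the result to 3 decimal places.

6.950

E[X²] = (-6)²(0.05) + (-2)²(0.15) + (1)²(0.55) + (4)²(0.25) = 6.95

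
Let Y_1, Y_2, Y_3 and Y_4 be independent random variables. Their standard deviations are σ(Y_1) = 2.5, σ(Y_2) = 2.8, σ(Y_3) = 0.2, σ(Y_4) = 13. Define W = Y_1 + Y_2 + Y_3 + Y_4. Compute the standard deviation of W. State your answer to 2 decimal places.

13.53

var(Y_1) = 6.25, var(Y_2) = 7.84, var(Y_3) = 0.04, var(Y_4) = 169
By independence, var(W) = (1)²var(Y_1) + (1)²var(Y_2) + (1)²var(Y_3) + (1)²var(Y_4)
= (1)²·6.25 + (1)²·7.84 + (1)²·0.04 + (1)²·169 = 183.13
σ(W) = √183.13 ≈ 13.53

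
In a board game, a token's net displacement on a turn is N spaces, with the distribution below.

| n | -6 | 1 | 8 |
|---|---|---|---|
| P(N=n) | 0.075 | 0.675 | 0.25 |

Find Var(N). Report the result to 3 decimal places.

E[N] = (-6)(0.075) + (1)(0.675) + (8)(0.25) = 2.225
E[N²] = (-6)²(0.075) + (1)²(0.675) + (8)²(0.25) = 19.375
Var(N) = E[N²] − (E[N])² = 19.375 − (2.225)² = 14.424375

14.424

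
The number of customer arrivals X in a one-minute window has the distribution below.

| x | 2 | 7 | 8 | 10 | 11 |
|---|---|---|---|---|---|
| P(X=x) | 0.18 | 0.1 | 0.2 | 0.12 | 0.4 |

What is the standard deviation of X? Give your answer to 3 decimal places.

E[X] = (2)(0.18) + (7)(0.1) + (8)(0.2) + (10)(0.12) + (11)(0.4) = 8.26
E[X²] = (2)²(0.18) + (7)²(0.1) + (8)²(0.2) + (10)²(0.12) + (11)²(0.4) = 78.82
var(X) = E[X²] − (E[X])² = 78.82 − (8.26)² = 10.5924
SD(X) = √10.5924 ≈ 3.255

3.255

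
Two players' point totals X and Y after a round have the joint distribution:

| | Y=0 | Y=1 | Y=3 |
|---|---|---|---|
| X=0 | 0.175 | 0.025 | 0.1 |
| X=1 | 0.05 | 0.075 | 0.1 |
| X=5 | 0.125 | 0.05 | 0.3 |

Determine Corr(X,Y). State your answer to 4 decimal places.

E[X] = 2.6,  E[Y] = 1.65
E[XY] = 5.125
Cov(X,Y) = E[XY] − E[X]E[Y] = 5.125 − (2.6)(1.65) = 0.835
Var(X) = 5.34,  Var(Y) = 1.9275
ρ = 0.835 / √(5.34·1.9275) ≈ 0.2603

0.2603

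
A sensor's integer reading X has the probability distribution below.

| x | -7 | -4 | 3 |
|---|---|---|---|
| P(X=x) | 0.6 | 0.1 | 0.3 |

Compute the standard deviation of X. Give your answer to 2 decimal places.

4.47

E[X] = (-7)(0.6) + (-4)(0.1) + (3)(0.3) = -3.7
E[X²] = (-7)²(0.6) + (-4)²(0.1) + (3)²(0.3) = 33.7
V(X) = E[X²] − (E[X])² = 33.7 − (-3.7)² = 20.01
σ(X) = √20.01 ≈ 4.47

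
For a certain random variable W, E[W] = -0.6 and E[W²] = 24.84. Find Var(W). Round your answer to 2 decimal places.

Var(W) = 24.84 − (-0.6)² = 24.48

24.48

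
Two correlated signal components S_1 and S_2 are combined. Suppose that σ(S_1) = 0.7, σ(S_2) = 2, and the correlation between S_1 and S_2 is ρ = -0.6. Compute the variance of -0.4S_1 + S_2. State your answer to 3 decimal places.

4.750

Var(S_1) = (0.7)² = 0.49;  Var(S_2) = (2)² = 4
cov(S_1,S_2) = ρ·σ(S_1)·σ(S_2) = -0.6·0.7·2 = -0.84
Var(-0.4S_1 + S_2) = (-0.4)²·Var(S_1) + (1)²·Var(S_2) + 2·(-0.4)·(1)·cov(S_1,S_2)
= 0.16·0.49 + 1·4 + -0.8·-0.84 = 4.7504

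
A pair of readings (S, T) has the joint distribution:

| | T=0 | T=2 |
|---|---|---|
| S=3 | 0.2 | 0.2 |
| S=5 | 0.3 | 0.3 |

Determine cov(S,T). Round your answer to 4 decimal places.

0.0000

E[S] = 4.2,  E[T] = 1
E[ST] = 4.2
cov(S,T) = E[ST] − E[S]E[T] = 4.2 − (4.2)(1) = 0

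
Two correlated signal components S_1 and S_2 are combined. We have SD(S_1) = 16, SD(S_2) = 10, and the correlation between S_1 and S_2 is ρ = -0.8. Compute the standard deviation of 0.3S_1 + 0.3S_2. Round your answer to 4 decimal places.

V(S_1) = (16)² = 256;  V(S_2) = (10)² = 100
Cov(S_1,S_2) = ρ·SD(S_1)·SD(S_2) = -0.8·16·10 = -128
V(0.3S_1 + 0.3S_2) = (0.3)²·V(S_1) + (0.3)²·V(S_2) + 2·(0.3)·(0.3)·Cov(S_1,S_2)
= 0.09·256 + 0.09·100 + 0.18·-128 = 9
SD(0.3S_1 + 0.3S_2) = √9 ≈ 3.0000

3.0000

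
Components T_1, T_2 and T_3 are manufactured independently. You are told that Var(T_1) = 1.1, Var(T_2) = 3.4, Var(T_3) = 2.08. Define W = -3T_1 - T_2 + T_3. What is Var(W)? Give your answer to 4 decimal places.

By independence, Var(W) = (-3)²Var(T_1) + (-1)²Var(T_2) + (1)²Var(T_3)
= (-3)²·1.1 + (-1)²·3.4 + (1)²·2.08 = 15.38

15.3800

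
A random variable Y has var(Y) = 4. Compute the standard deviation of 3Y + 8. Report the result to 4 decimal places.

var(3Y + 8) = (3)²·4 = 36
SD(3Y + 8) = √36 ≈ 6.0000

6.0000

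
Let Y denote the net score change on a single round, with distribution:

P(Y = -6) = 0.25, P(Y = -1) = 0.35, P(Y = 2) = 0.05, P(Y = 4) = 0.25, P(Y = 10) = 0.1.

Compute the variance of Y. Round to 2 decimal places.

23.49

E[Y] = (-6)(0.25) + (-1)(0.35) + (2)(0.05) + (4)(0.25) + (10)(0.1) = 0.25
E[Y²] = (-6)²(0.25) + (-1)²(0.35) + (2)²(0.05) + (4)²(0.25) + (10)²(0.1) = 23.55
V(Y) = E[Y²] − (E[Y])² = 23.55 − (0.25)² = 23.4875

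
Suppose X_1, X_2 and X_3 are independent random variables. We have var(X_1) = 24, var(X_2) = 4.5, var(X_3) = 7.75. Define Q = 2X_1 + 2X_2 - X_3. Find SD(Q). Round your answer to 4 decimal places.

By independence, var(Q) = (2)²var(X_1) + (2)²var(X_2) + (-1)²var(X_3)
= (2)²·24 + (2)²·4.5 + (-1)²·7.75 = 121.75
SD(Q) = √121.75 ≈ 11.0340

11.0340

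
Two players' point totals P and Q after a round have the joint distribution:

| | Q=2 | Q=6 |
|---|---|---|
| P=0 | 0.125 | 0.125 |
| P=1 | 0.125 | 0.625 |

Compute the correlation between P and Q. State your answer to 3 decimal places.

0.333

E[P] = 0.75,  E[Q] = 5
E[PQ] = 4
Cov(P,Q) = E[PQ] − E[P]E[Q] = 4 − (0.75)(5) = 0.25
V(P) = 0.1875,  V(Q) = 3
ρ = 0.25 / √(0.1875·3) ≈ 0.333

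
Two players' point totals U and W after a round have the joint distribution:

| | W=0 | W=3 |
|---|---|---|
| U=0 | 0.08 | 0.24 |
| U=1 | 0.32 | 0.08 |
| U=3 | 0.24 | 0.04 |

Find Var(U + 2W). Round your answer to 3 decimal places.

E[U] = 1.24,  E[W] = 1.08,  E[UW] = 0.6
Var(U) = 2.92 − (1.24)² = 1.3824;  Var(W) = 3.24 − (1.08)² = 2.0736
Cov(U,W) = 0.6 − (1.24)(1.08) = -0.7392
Var(U + 2W) = (1)²·1.3824 + (2)²·2.0736 + 2·(1)·(2)·-0.7392 = 6.72

6.720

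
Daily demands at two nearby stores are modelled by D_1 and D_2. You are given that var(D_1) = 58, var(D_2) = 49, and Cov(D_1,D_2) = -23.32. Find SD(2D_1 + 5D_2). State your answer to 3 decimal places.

var(2D_1 + 5D_2) = (2)²·var(D_1) + (5)²·var(D_2) + 2·(2)·(5)·Cov(D_1,D_2)
= 4·58 + 25·49 + 20·-23.32 = 990.6
SD(2D_1 + 5D_2) = √990.6 ≈ 31.474

31.474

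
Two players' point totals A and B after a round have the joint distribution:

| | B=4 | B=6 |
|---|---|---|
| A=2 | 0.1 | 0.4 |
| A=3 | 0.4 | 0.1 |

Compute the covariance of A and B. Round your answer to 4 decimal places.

E[A] = 2.5,  E[B] = 5
E[AB] = 12.2
cov(A,B) = E[AB] − E[A]E[B] = 12.2 − (2.5)(5) = -0.3

-0.3000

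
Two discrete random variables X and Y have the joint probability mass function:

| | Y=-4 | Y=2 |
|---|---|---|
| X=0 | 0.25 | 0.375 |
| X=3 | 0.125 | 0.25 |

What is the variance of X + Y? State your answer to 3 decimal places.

11.109

E[X] = 1.125,  E[Y] = -0.25,  E[XY] = 0
V(X) = 3.375 − (1.125)² = 2.109375;  V(Y) = 8.5 − (-0.25)² = 8.4375
Cov(X,Y) = 0 − (1.125)(-0.25) = 0.28125
V(X + Y) = (1)²·2.109375 + (1)²·8.4375 + 2·(1)·(1)·0.28125 = 11.109375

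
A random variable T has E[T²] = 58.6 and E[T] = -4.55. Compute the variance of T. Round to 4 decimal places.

V(T) = 58.6 − (-4.55)² = 37.8975

37.8975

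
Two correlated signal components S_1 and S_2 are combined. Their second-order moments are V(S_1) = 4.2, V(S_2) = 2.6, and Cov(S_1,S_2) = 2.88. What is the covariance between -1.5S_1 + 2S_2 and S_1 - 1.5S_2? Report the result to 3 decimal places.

-1.860

Cov(-1.5S_1 + 2S_2, S_1 - 1.5S_2) = (-1.5)(1)V(S_1) + (2)(-1.5)V(S_2) + [(-1.5)(-1.5) + (2)(1)]Cov(S_1,S_2)
= -1.5·4.2 + -3·2.6 + 4.25·2.88 = -1.86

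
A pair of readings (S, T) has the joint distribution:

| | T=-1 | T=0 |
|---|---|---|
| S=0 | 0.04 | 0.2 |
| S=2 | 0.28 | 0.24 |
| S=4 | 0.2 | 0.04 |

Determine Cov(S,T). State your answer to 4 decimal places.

-0.3200

E[S] = 2,  E[T] = -0.52
E[ST] = -1.36
Cov(S,T) = E[ST] − E[S]E[T] = -1.36 − (2)(-0.52) = -0.32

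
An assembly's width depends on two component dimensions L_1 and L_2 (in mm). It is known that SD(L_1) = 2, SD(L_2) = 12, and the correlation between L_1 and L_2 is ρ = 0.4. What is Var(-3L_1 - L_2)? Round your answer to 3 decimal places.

237.600

Var(L_1) = (2)² = 4;  Var(L_2) = (12)² = 144
Cov(L_1,L_2) = ρ·SD(L_1)·SD(L_2) = 0.4·2·12 = 9.6
Var(-3L_1 - L_2) = (-3)²·Var(L_1) + (-1)²·Var(L_2) + 2·(-3)·(-1)·Cov(L_1,L_2)
= 9·4 + 1·144 + 6·9.6 = 237.6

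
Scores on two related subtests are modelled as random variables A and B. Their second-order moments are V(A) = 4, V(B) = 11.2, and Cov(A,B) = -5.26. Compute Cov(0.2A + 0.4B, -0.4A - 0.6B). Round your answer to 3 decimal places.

Cov(0.2A + 0.4B, -0.4A - 0.6B) = (0.2)(-0.4)V(A) + (0.4)(-0.6)V(B) + [(0.2)(-0.6) + (0.4)(-0.4)]Cov(A,B)
= -0.08·4 + -0.24·11.2 + -0.28·-5.26 = -1.5352

-1.535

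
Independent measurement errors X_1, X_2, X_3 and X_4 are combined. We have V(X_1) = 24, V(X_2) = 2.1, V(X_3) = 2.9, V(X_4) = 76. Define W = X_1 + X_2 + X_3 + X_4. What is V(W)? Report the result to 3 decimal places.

105.000

By independence, V(W) = (1)²V(X_1) + (1)²V(X_2) + (1)²V(X_3) + (1)²V(X_4)
= (1)²·24 + (1)²·2.1 + (1)²·2.9 + (1)²·76 = 105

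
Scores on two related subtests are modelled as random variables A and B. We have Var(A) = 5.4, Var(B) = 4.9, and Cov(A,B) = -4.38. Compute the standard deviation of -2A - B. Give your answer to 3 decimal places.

2.997

Var(-2A - B) = (-2)²·Var(A) + (-1)²·Var(B) + 2·(-2)·(-1)·Cov(A,B)
= 4·5.4 + 1·4.9 + 4·-4.38 = 8.98
SD(-2A - B) = √8.98 ≈ 2.997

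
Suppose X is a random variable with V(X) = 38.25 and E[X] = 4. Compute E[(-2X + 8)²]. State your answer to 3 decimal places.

153.000

E[-2X + 8] = -2·4 + 8 = 0
V(-2X + 8) = (-2)²·38.25 = 153
E[(-2X + 8)²] = V((-2X + 8)) + (E[(-2X + 8)])² = 153 + (0)² = 153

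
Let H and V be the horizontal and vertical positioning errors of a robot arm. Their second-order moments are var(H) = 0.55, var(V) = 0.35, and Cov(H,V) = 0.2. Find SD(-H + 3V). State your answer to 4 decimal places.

1.5811

var(-H + 3V) = (-1)²·var(H) + (3)²·var(V) + 2·(-1)·(3)·Cov(H,V)
= 1·0.55 + 9·0.35 + -6·0.2 = 2.5
SD(-H + 3V) = √2.5 ≈ 1.5811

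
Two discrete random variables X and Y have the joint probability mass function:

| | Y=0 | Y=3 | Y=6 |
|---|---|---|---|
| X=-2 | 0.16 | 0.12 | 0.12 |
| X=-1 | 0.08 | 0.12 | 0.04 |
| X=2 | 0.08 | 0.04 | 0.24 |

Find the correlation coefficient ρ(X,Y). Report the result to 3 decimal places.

0.309

E[X] = -0.32,  E[Y] = 3.24
E[XY] = 0.36
Cov(X,Y) = E[XY] − E[X]E[Y] = 0.36 − (-0.32)(3.24) = 1.3968
var(X) = 3.1776,  var(Y) = 6.4224
ρ = 1.3968 / √(3.1776·6.4224) ≈ 0.309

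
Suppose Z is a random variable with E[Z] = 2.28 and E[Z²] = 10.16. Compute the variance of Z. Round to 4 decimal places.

4.9616

Var(Z) = 10.16 − (2.28)² = 4.9616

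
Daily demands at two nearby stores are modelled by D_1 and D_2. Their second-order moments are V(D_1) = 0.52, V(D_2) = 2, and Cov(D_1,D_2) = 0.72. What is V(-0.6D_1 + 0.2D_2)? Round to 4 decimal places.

V(-0.6D_1 + 0.2D_2) = (-0.6)²·V(D_1) + (0.2)²·V(D_2) + 2·(-0.6)·(0.2)·Cov(D_1,D_2)
= 0.36·0.52 + 0.04·2 + -0.24·0.72 = 0.0944

0.0944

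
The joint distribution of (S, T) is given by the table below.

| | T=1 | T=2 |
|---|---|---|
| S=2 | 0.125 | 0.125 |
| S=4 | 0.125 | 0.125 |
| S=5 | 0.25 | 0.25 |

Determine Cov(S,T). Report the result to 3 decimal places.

0.000

E[S] = 4,  E[T] = 1.5
E[ST] = 6
Cov(S,T) = E[ST] − E[S]E[T] = 6 − (4)(1.5) = 0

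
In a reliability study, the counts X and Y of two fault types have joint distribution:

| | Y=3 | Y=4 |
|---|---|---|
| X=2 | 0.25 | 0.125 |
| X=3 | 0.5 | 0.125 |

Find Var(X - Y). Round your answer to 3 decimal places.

E[X] = 2.625,  E[Y] = 3.25,  E[XY] = 8.5
Var(X) = 7.125 − (2.625)² = 0.234375;  Var(Y) = 10.75 − (3.25)² = 0.1875
Cov(X,Y) = 8.5 − (2.625)(3.25) = -0.03125
Var(X - Y) = (1)²·0.234375 + (-1)²·0.1875 + 2·(1)·(-1)·-0.03125 = 0.484375

0.484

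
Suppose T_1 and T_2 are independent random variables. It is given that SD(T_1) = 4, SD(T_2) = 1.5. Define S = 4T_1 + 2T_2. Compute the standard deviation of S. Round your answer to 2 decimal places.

Var(T_1) = 16, Var(T_2) = 2.25
By independence, Var(S) = (4)²Var(T_1) + (2)²Var(T_2)
= (4)²·16 + (2)²·2.25 = 265
SD(S) = √265 ≈ 16.28

16.28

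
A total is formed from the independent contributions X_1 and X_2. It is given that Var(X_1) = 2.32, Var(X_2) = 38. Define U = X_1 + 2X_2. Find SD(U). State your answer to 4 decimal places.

By independence, Var(U) = (1)²Var(X_1) + (2)²Var(X_2)
= (1)²·2.32 + (2)²·38 = 154.32
SD(U) = √154.32 ≈ 12.4226

12.4226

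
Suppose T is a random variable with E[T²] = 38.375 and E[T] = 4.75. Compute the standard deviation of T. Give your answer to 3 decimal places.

3.976

Var(T) = 38.375 − (4.75)² = 15.8125
sd(T) = √15.8125 ≈ 3.976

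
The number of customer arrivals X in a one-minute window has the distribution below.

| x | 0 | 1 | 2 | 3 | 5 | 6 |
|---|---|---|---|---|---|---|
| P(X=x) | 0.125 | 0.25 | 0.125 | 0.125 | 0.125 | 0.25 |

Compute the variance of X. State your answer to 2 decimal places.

5.00

E[X] = (0)(0.125) + (1)(0.25) + (2)(0.125) + (3)(0.125) + (5)(0.125) + (6)(0.25) = 3
E[X²] = (0)²(0.125) + (1)²(0.25) + (2)²(0.125) + (3)²(0.125) + (5)²(0.125) + (6)²(0.25) = 14
V(X) = E[X²] − (E[X])² = 14 − (3)² = 5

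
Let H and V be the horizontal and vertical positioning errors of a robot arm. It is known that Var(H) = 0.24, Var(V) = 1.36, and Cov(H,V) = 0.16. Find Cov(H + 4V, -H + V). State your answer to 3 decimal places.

4.720

Cov(H + 4V, -H + V) = (1)(-1)Var(H) + (4)(1)Var(V) + [(1)(1) + (4)(-1)]Cov(H,V)
= -1·0.24 + 4·1.36 + -3·0.16 = 4.72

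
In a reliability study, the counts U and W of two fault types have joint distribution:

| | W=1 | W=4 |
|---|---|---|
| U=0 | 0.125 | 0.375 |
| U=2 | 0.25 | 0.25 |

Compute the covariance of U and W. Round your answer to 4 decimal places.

-0.3750

E[U] = 1,  E[W] = 2.875
E[UW] = 2.5
cov(U,W) = E[UW] − E[U]E[W] = 2.5 − (1)(2.875) = -0.375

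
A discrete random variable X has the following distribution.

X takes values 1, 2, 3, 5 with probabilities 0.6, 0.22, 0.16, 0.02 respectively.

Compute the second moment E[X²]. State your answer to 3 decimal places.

3.420

E[X²] = (1)²(0.6) + (2)²(0.22) + (3)²(0.16) + (5)²(0.02) = 3.42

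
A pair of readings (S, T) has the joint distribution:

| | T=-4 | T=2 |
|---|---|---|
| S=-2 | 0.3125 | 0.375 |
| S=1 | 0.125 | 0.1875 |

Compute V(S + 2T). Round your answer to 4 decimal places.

38.2148

E[S] = -1.0625,  E[T] = -0.625,  E[ST] = 0.875
V(S) = 3.0625 − (-1.0625)² = 1.93359375;  V(T) = 9.25 − (-0.625)² = 8.859375
Cov(S,T) = 0.875 − (-1.0625)(-0.625) = 0.2109375
V(S + 2T) = (1)²·1.93359375 + (2)²·8.859375 + 2·(1)·(2)·0.2109375 = 38.21484375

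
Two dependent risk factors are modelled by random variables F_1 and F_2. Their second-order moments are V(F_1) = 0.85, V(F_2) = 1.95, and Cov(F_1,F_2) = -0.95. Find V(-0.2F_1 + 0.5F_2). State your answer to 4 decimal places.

V(-0.2F_1 + 0.5F_2) = (-0.2)²·V(F_1) + (0.5)²·V(F_2) + 2·(-0.2)·(0.5)·Cov(F_1,F_2)
= 0.04·0.85 + 0.25·1.95 + -0.2·-0.95 = 0.7115

0.7115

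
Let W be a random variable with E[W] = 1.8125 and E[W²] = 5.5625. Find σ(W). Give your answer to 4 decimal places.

1.5091

var(W) = 5.5625 − (1.8125)² = 2.27734375
σ(W) = √2.27734375 ≈ 1.5091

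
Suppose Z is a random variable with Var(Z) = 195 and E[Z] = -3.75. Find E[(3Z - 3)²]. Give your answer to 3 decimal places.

1958.063

E[3Z - 3] = 3·-3.75 − 3 = -14.25
Var(3Z - 3) = (3)²·195 = 1755
E[(3Z - 3)²] = Var((3Z - 3)) + (E[(3Z - 3)])² = 1755 + (-14.25)² = 1958.0625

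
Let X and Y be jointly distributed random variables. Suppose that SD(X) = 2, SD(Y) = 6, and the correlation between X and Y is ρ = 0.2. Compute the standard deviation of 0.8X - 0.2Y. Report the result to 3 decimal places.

var(X) = (2)² = 4;  var(Y) = (6)² = 36
Cov(X,Y) = ρ·SD(X)·SD(Y) = 0.2·2·6 = 2.4
var(0.8X - 0.2Y) = (0.8)²·var(X) + (-0.2)²·var(Y) + 2·(0.8)·(-0.2)·Cov(X,Y)
= 0.64·4 + 0.04·36 + -0.32·2.4 = 3.232
SD(0.8X - 0.2Y) = √3.232 ≈ 1.798

1.798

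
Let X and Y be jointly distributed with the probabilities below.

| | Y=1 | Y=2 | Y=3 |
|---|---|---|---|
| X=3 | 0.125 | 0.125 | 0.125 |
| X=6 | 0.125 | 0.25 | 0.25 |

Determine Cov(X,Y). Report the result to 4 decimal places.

E[X] = 4.875,  E[Y] = 2.125
E[XY] = 10.5
Cov(X,Y) = E[XY] − E[X]E[Y] = 10.5 − (4.875)(2.125) = 0.140625

0.1406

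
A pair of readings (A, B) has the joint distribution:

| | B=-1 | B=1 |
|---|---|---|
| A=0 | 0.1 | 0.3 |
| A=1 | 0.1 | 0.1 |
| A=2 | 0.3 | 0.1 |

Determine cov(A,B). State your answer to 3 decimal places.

-0.400

E[A] = 1,  E[B] = 0
E[AB] = -0.4
cov(A,B) = E[AB] − E[A]E[B] = -0.4 − (1)(0) = -0.4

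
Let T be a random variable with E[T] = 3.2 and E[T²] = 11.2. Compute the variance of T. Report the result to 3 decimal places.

V(T) = 11.2 − (3.2)² = 0.96

0.960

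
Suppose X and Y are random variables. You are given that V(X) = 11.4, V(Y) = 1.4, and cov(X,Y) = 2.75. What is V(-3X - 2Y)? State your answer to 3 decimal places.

V(-3X - 2Y) = (-3)²·V(X) + (-2)²·V(Y) + 2·(-3)·(-2)·cov(X,Y)
= 9·11.4 + 4·1.4 + 12·2.75 = 141.2

141.200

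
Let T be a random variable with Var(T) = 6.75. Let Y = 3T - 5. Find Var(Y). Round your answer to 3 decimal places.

Var(3T - 5) = (3)²·Var(T) = 9·6.75 = 60.75

60.750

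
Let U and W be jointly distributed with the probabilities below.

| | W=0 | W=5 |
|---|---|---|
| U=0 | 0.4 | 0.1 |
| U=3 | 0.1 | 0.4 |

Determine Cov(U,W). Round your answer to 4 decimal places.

2.2500

E[U] = 1.5,  E[W] = 2.5
E[UW] = 6
Cov(U,W) = E[UW] − E[U]E[W] = 6 − (1.5)(2.5) = 2.25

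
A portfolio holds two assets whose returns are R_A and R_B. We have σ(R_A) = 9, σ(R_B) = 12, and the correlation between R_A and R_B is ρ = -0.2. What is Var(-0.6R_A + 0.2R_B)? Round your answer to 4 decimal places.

Var(R_A) = (9)² = 81;  Var(R_B) = (12)² = 144
Cov(R_A,R_B) = ρ·σ(R_A)·σ(R_B) = -0.2·9·12 = -21.6
Var(-0.6R_A + 0.2R_B) = (-0.6)²·Var(R_A) + (0.2)²·Var(R_B) + 2·(-0.6)·(0.2)·Cov(R_A,R_B)
= 0.36·81 + 0.04·144 + -0.24·-21.6 = 40.104

40.1040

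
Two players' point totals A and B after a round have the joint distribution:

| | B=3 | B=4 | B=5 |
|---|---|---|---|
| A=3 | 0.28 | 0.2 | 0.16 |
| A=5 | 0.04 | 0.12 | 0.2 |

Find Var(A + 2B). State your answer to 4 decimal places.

E[A] = 3.72,  E[B] = 4.04,  E[AB] = 15.32
Var(A) = 14.76 − (3.72)² = 0.9216;  Var(B) = 17 − (4.04)² = 0.6784
Cov(A,B) = 15.32 − (3.72)(4.04) = 0.2912
Var(A + 2B) = (1)²·0.9216 + (2)²·0.6784 + 2·(1)·(2)·0.2912 = 4.8

4.8000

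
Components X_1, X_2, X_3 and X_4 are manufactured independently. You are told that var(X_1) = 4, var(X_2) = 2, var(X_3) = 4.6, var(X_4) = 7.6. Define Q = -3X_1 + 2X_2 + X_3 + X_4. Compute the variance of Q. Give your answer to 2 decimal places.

56.20

By independence, var(Q) = (-3)²var(X_1) + (2)²var(X_2) + (1)²var(X_3) + (1)²var(X_4)
= (-3)²·4 + (2)²·2 + (1)²·4.6 + (1)²·7.6 = 56.2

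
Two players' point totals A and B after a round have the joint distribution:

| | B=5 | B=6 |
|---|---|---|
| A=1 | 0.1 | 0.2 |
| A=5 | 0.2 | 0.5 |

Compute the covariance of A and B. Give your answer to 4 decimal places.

E[A] = 3.8,  E[B] = 5.7
E[AB] = 21.7
cov(A,B) = E[AB] − E[A]E[B] = 21.7 − (3.8)(5.7) = 0.04

0.0400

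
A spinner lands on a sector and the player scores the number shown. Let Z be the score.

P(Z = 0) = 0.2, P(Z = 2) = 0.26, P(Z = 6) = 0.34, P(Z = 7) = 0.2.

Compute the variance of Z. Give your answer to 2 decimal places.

7.40

E[Z] = (0)(0.2) + (2)(0.26) + (6)(0.34) + (7)(0.2) = 3.96
E[Z²] = (0)²(0.2) + (2)²(0.26) + (6)²(0.34) + (7)²(0.2) = 23.08
Var(Z) = E[Z²] − (E[Z])² = 23.08 − (3.96)² = 7.3984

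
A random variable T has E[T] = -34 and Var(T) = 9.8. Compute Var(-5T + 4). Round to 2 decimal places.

Var(-5T + 4) = (-5)²·Var(T) = 25·9.8 = 245

245.00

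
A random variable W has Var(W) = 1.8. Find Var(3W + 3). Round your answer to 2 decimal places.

16.20

Var(3W + 3) = (3)²·Var(W) = 9·1.8 = 16.2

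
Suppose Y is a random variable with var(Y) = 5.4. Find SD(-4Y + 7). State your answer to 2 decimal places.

9.30

var(-4Y + 7) = (-4)²·5.4 = 86.4
SD(-4Y + 7) = √86.4 ≈ 9.30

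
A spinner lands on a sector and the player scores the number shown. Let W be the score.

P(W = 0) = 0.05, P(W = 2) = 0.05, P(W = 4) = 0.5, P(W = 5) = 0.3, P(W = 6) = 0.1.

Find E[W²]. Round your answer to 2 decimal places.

19.30

E[W²] = (0)²(0.05) + (2)²(0.05) + (4)²(0.5) + (5)²(0.3) + (6)²(0.1) = 19.3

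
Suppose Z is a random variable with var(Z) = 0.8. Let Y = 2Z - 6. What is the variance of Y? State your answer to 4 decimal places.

var(2Z - 6) = (2)²·var(Z) = 4·0.8 = 3.2

3.2000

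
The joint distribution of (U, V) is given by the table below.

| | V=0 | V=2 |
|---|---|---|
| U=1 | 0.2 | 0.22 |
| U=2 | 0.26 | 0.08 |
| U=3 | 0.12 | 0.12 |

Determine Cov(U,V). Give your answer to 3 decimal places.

E[U] = 1.82,  E[V] = 0.84
E[UV] = 1.48
Cov(U,V) = E[UV] − E[U]E[V] = 1.48 − (1.82)(0.84) = -0.0488

-0.049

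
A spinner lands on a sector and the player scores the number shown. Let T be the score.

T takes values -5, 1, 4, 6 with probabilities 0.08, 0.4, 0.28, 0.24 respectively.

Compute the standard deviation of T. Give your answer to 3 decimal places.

2.994

E[T] = (-5)(0.08) + (1)(0.4) + (4)(0.28) + (6)(0.24) = 2.56
E[T²] = (-5)²(0.08) + (1)²(0.4) + (4)²(0.28) + (6)²(0.24) = 15.52
V(T) = E[T²] − (E[T])² = 15.52 − (2.56)² = 8.9664
sd(T) = √8.9664 ≈ 2.994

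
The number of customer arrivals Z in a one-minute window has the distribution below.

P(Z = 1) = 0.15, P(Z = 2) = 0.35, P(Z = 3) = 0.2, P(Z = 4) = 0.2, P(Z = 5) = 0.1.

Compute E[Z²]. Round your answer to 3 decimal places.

9.050

E[Z²] = (1)²(0.15) + (2)²(0.35) + (3)²(0.2) + (4)²(0.2) + (5)²(0.1) = 9.05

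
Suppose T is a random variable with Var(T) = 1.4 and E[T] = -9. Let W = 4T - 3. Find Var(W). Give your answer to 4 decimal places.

22.4000

Var(4T - 3) = (4)²·Var(T) = 16·1.4 = 22.4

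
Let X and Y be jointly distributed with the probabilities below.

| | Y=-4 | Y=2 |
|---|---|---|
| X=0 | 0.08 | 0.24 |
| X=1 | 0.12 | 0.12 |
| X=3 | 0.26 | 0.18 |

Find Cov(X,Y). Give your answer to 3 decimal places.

-1.094

E[X] = 1.56,  E[Y] = -0.76
E[XY] = -2.28
Cov(X,Y) = E[XY] − E[X]E[Y] = -2.28 − (1.56)(-0.76) = -1.0944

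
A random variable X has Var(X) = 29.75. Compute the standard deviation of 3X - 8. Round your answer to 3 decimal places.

16.363

Var(3X - 8) = (3)²·29.75 = 267.75
SD(3X - 8) = √267.75 ≈ 16.363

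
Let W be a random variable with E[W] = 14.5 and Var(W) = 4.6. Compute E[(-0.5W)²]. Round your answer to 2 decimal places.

E[-0.5W] = -0.5·14.5 = -7.25
Var(-0.5W) = (-0.5)²·4.6 = 1.15
E[(-0.5W)²] = Var((-0.5W)) + (E[(-0.5W)])² = 1.15 + (-7.25)² = 53.7125

53.71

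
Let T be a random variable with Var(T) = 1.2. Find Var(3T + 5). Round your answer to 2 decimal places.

10.80

Var(3T + 5) = (3)²·Var(T) = 9·1.2 = 10.8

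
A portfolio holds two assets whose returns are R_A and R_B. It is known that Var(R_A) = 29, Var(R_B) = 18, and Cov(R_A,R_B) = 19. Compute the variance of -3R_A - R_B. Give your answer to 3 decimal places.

393.000

Var(-3R_A - R_B) = (-3)²·Var(R_A) + (-1)²·Var(R_B) + 2·(-3)·(-1)·Cov(R_A,R_B)
= 9·29 + 1·18 + 6·19 = 393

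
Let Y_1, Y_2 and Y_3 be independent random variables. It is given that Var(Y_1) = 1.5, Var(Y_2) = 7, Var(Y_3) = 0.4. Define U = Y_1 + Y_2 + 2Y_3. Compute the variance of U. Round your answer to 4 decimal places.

10.1000

By independence, Var(U) = (1)²Var(Y_1) + (1)²Var(Y_2) + (2)²Var(Y_3)
= (1)²·1.5 + (1)²·7 + (2)²·0.4 = 10.1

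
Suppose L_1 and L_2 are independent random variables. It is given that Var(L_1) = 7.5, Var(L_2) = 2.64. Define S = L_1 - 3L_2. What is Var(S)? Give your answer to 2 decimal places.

31.26

By independence, Var(S) = (1)²Var(L_1) + (-3)²Var(L_2)
= (1)²·7.5 + (-3)²·2.64 = 31.26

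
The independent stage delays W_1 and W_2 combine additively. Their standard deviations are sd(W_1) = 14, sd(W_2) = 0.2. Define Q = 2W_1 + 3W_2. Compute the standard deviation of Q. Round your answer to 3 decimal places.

Var(W_1) = 196, Var(W_2) = 0.04
By independence, Var(Q) = (2)²Var(W_1) + (3)²Var(W_2)
= (2)²·196 + (3)²·0.04 = 784.36
sd(Q) = √784.36 ≈ 28.006

28.006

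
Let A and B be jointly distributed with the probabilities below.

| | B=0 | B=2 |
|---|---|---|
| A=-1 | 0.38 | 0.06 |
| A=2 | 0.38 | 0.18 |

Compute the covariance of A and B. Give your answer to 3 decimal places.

0.274

E[A] = 0.68,  E[B] = 0.48
E[AB] = 0.6
cov(A,B) = E[AB] − E[A]E[B] = 0.6 − (0.68)(0.48) = 0.2736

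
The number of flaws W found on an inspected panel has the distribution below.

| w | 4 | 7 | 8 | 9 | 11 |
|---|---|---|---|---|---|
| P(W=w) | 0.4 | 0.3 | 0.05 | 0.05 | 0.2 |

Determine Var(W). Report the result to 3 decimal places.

E[W] = (4)(0.4) + (7)(0.3) + (8)(0.05) + (9)(0.05) + (11)(0.2) = 6.75
E[W²] = (4)²(0.4) + (7)²(0.3) + (8)²(0.05) + (9)²(0.05) + (11)²(0.2) = 52.55
Var(W) = E[W²] − (E[W])² = 52.55 − (6.75)² = 6.9875

6.988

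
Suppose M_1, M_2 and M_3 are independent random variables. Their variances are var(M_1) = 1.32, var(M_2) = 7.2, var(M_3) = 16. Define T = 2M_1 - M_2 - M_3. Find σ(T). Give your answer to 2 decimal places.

By independence, var(T) = (2)²var(M_1) + (-1)²var(M_2) + (-1)²var(M_3)
= (2)²·1.32 + (-1)²·7.2 + (-1)²·16 = 28.48
σ(T) = √28.48 ≈ 5.34

5.34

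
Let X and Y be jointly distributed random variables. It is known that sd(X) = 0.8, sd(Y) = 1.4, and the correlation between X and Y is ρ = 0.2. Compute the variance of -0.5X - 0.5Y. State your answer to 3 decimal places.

0.762

var(X) = (0.8)² = 0.64;  var(Y) = (1.4)² = 1.96
Cov(X,Y) = ρ·sd(X)·sd(Y) = 0.2·0.8·1.4 = 0.224
var(-0.5X - 0.5Y) = (-0.5)²·var(X) + (-0.5)²·var(Y) + 2·(-0.5)·(-0.5)·Cov(X,Y)
= 0.25·0.64 + 0.25·1.96 + 0.5·0.224 = 0.762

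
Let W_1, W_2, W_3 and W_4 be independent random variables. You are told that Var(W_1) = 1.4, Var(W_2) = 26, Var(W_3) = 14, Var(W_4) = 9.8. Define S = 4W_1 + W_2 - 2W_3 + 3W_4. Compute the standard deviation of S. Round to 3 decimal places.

13.878

By independence, Var(S) = (4)²Var(W_1) + (1)²Var(W_2) + (-2)²Var(W_3) + (3)²Var(W_4)
= (4)²·1.4 + (1)²·26 + (-2)²·14 + (3)²·9.8 = 192.6
σ(S) = √192.6 ≈ 13.878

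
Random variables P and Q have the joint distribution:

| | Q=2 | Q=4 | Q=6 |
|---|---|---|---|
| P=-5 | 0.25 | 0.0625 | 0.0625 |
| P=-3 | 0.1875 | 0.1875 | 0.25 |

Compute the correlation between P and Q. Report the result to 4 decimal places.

E[P] = -3.75,  E[Q] = 3.75
E[PQ] = -13.5
Cov(P,Q) = E[PQ] − E[P]E[Q] = -13.5 − (-3.75)(3.75) = 0.5625
var(P) = 0.9375,  var(Q) = 2.9375
ρ = 0.5625 / √(0.9375·2.9375) ≈ 0.3390

0.3390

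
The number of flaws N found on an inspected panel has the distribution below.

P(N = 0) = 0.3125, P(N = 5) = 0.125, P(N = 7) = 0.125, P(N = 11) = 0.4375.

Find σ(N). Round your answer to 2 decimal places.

E[N] = (0)(0.3125) + (5)(0.125) + (7)(0.125) + (11)(0.4375) = 6.3125
E[N²] = (0)²(0.3125) + (5)²(0.125) + (7)²(0.125) + (11)²(0.4375) = 62.1875
Var(N) = E[N²] − (E[N])² = 62.1875 − (6.3125)² = 22.33984375
σ(N) = √22.33984375 ≈ 4.73

4.73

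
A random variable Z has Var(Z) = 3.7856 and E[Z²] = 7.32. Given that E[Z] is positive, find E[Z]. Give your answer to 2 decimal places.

(E[Z])² = E[Z²] − Var(Z) = 7.32 − 3.7856 = 3.5344
E[Z] = √3.5344 = 1.88

1.88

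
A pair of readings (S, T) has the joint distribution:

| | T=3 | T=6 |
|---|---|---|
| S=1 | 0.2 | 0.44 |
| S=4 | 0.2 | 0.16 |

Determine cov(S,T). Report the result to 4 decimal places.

E[S] = 2.08,  E[T] = 4.8
E[ST] = 9.48
cov(S,T) = E[ST] − E[S]E[T] = 9.48 − (2.08)(4.8) = -0.504

-0.5040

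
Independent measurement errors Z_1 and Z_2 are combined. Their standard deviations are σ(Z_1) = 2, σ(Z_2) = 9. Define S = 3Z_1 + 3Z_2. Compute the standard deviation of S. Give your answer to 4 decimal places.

27.6586

Var(Z_1) = 4, Var(Z_2) = 81
By independence, Var(S) = (3)²Var(Z_1) + (3)²Var(Z_2)
= (3)²·4 + (3)²·81 = 765
σ(S) = √765 ≈ 27.6586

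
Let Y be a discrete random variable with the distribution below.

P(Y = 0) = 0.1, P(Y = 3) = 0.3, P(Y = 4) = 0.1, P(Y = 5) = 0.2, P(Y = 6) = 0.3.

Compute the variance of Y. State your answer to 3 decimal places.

E[Y] = (0)(0.1) + (3)(0.3) + (4)(0.1) + (5)(0.2) + (6)(0.3) = 4.1
E[Y²] = (0)²(0.1) + (3)²(0.3) + (4)²(0.1) + (5)²(0.2) + (6)²(0.3) = 20.1
V(Y) = E[Y²] − (E[Y])² = 20.1 − (4.1)² = 3.29

3.290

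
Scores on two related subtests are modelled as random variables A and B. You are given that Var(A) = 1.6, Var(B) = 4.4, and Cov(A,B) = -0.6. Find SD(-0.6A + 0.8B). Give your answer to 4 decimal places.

1.9920

Var(-0.6A + 0.8B) = (-0.6)²·Var(A) + (0.8)²·Var(B) + 2·(-0.6)·(0.8)·Cov(A,B)
= 0.36·1.6 + 0.64·4.4 + -0.96·-0.6 = 3.968
SD(-0.6A + 0.8B) = √3.968 ≈ 1.9920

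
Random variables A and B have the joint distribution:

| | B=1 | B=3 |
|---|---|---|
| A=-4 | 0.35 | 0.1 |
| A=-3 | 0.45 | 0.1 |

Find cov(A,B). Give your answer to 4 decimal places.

E[A] = -3.45,  E[B] = 1.4
E[AB] = -4.85
cov(A,B) = E[AB] − E[A]E[B] = -4.85 − (-3.45)(1.4) = -0.02

-0.0200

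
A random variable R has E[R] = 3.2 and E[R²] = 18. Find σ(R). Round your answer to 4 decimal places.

2.7857

V(R) = 18 − (3.2)² = 7.76
σ(R) = √7.76 ≈ 2.7857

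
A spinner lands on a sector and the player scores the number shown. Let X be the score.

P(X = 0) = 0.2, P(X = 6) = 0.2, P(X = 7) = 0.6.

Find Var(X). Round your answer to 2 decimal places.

E[X] = (0)(0.2) + (6)(0.2) + (7)(0.6) = 5.4
E[X²] = (0)²(0.2) + (6)²(0.2) + (7)²(0.6) = 36.6
Var(X) = E[X²] − (E[X])² = 36.6 − (5.4)² = 7.44

7.44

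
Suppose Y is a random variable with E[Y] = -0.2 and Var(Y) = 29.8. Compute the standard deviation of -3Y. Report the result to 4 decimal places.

16.3768

Var(-3Y) = (-3)²·29.8 = 268.2
sd(-3Y) = √268.2 ≈ 16.3768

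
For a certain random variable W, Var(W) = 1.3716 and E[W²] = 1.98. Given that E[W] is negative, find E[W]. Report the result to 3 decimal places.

(E[W])² = E[W²] − Var(W) = 1.98 − 1.3716 = 0.6084
E[W] = −√0.6084 = -0.78

-0.780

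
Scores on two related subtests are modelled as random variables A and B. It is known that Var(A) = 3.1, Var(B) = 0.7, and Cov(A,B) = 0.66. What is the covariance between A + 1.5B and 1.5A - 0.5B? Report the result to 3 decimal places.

5.280

Cov(A + 1.5B, 1.5A - 0.5B) = (1)(1.5)Var(A) + (1.5)(-0.5)Var(B) + [(1)(-0.5) + (1.5)(1.5)]Cov(A,B)
= 1.5·3.1 + -0.75·0.7 + 1.75·0.66 = 5.28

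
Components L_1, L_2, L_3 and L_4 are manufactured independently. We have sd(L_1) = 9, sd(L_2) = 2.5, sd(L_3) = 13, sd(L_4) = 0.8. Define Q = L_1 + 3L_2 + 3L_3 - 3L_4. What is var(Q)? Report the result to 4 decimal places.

1664.0100

var(L_1) = 81, var(L_2) = 6.25, var(L_3) = 169, var(L_4) = 0.64
By independence, var(Q) = (1)²var(L_1) + (3)²var(L_2) + (3)²var(L_3) + (-3)²var(L_4)
= (1)²·81 + (3)²·6.25 + (3)²·169 + (-3)²·0.64 = 1664.01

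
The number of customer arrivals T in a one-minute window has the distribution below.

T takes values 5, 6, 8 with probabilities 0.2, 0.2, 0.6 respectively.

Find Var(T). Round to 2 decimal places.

1.60

E[T] = (5)(0.2) + (6)(0.2) + (8)(0.6) = 7
E[T²] = (5)²(0.2) + (6)²(0.2) + (8)²(0.6) = 50.6
Var(T) = E[T²] − (E[T])² = 50.6 − (7)² = 1.6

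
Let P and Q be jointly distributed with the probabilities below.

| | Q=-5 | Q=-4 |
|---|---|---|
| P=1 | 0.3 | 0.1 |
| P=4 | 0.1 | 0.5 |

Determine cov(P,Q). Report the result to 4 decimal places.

0.4200

E[P] = 2.8,  E[Q] = -4.4
E[PQ] = -11.9
cov(P,Q) = E[PQ] − E[P]E[Q] = -11.9 − (2.8)(-4.4) = 0.42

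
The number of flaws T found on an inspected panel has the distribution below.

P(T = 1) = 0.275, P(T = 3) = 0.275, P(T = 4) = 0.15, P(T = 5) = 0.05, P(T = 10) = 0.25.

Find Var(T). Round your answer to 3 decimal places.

E[T] = (1)(0.275) + (3)(0.275) + (4)(0.15) + (5)(0.05) + (10)(0.25) = 4.45
E[T²] = (1)²(0.275) + (3)²(0.275) + (4)²(0.15) + (5)²(0.05) + (10)²(0.25) = 31.4
Var(T) = E[T²] − (E[T])² = 31.4 − (4.45)² = 11.5975

11.598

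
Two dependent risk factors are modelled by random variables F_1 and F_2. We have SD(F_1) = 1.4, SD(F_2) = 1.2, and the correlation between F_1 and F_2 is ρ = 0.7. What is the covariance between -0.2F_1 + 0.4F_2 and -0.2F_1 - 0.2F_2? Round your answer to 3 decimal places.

var(F_1) = (1.4)² = 1.96;  var(F_2) = (1.2)² = 1.44
Cov(F_1,F_2) = ρ·SD(F_1)·SD(F_2) = 0.7·1.4·1.2 = 1.176
Cov(-0.2F_1 + 0.4F_2, -0.2F_1 - 0.2F_2) = (-0.2)(-0.2)var(F_1) + (0.4)(-0.2)var(F_2) + [(-0.2)(-0.2) + (0.4)(-0.2)]Cov(F_1,F_2)
= 0.04·1.96 + -0.08·1.44 + -0.04·1.176 = -0.08384

-0.084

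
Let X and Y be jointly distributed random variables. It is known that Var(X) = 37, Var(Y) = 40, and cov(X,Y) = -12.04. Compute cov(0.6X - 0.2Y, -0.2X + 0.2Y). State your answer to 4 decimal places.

cov(0.6X - 0.2Y, -0.2X + 0.2Y) = (0.6)(-0.2)Var(X) + (-0.2)(0.2)Var(Y) + [(0.6)(0.2) + (-0.2)(-0.2)]cov(X,Y)
= -0.12·37 + -0.04·40 + 0.16·-12.04 = -7.9664

-7.9664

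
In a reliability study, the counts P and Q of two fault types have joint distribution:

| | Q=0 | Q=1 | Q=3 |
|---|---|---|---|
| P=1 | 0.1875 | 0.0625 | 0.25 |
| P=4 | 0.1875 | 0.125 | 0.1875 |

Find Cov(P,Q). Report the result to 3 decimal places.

-0.188

E[P] = 2.5,  E[Q] = 1.5
E[PQ] = 3.5625
Cov(P,Q) = E[PQ] − E[P]E[Q] = 3.5625 − (2.5)(1.5) = -0.1875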